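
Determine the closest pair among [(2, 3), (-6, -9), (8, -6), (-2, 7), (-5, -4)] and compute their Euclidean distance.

Computing all pairwise distances among 5 points:

d((2, 3), (-6, -9)) = 14.4222
d((2, 3), (8, -6)) = 10.8167
d((2, 3), (-2, 7)) = 5.6569
d((2, 3), (-5, -4)) = 9.8995
d((-6, -9), (8, -6)) = 14.3178
d((-6, -9), (-2, 7)) = 16.4924
d((-6, -9), (-5, -4)) = 5.099 <-- minimum
d((8, -6), (-2, 7)) = 16.4012
d((8, -6), (-5, -4)) = 13.1529
d((-2, 7), (-5, -4)) = 11.4018

Closest pair: (-6, -9) and (-5, -4) with distance 5.099

The closest pair is (-6, -9) and (-5, -4) with Euclidean distance 5.099. For 5 points, brute-force pairwise comparison is shown above. For large n, the divide-and-conquer algorithm (sort by x, recurse on halves, check the dividing strip) achieves O(n log n).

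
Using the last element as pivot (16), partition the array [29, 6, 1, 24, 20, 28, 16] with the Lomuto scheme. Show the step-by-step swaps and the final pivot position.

Lomuto partition with pivot = 16:

Initial array: [29, 6, 1, 24, 20, 28, 16]

arr[0]=29 > 16: no swap
arr[1]=6 <= 16: swap with position 0, array becomes [6, 29, 1, 24, 20, 28, 16]
arr[2]=1 <= 16: swap with position 1, array becomes [6, 1, 29, 24, 20, 28, 16]
arr[3]=24 > 16: no swap
arr[4]=20 > 16: no swap
arr[5]=28 > 16: no swap

Place pivot at position 2: [6, 1, 16, 24, 20, 28, 29]
Pivot position: 2

After partitioning with pivot 16, the array becomes [6, 1, 16, 24, 20, 28, 29]. The pivot is placed at index 2. All elements to the left of the pivot are <= 16, and all elements to the right are > 16.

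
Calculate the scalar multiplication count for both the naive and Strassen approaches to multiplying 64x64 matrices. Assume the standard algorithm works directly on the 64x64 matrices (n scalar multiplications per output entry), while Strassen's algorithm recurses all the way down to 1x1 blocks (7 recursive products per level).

Matrix multiplication for 64x64 matrices:

Standard algorithm: 64^3 = 262144 multiplications
Strassen's algorithm: 7^(log2(64)) = 7^6 = 117649 multiplications
Savings: 262144 - 117649 = 144495 multiplications

Standard: 262144 multiplications (64^3). Strassen: 117649 multiplications (7^6). Strassen reduces 8 recursive multiplications to 7 at each level.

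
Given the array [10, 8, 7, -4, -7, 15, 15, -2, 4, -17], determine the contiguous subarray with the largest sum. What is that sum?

Using Kadane's algorithm on [10, 8, 7, -4, -7, 15, 15, -2, 4, -17]:

Scanning through the array:
Position 1 (value 8): max_ending_here = 18, max_so_far = 18
Position 2 (value 7): max_ending_here = 25, max_so_far = 25
Position 3 (value -4): max_ending_here = 21, max_so_far = 25
Position 4 (value -7): max_ending_here = 14, max_so_far = 25
Position 5 (value 15): max_ending_here = 29, max_so_far = 29
Position 6 (value 15): max_ending_here = 44, max_so_far = 44
Position 7 (value -2): max_ending_here = 42, max_so_far = 44
Position 8 (value 4): max_ending_here = 46, max_so_far = 46
Position 9 (value -17): max_ending_here = 29, max_so_far = 46

Maximum subarray: [10, 8, 7, -4, -7, 15, 15, -2, 4]
Maximum sum: 46

The maximum subarray is [10, 8, 7, -4, -7, 15, 15, -2, 4] with sum 46. This subarray runs from index 0 to index 8.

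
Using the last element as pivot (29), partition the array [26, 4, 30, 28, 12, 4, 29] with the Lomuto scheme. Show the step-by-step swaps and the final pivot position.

Lomuto partition with pivot = 29:

Initial array: [26, 4, 30, 28, 12, 4, 29]

arr[0]=26 <= 29: swap with position 0, array becomes [26, 4, 30, 28, 12, 4, 29]
arr[1]=4 <= 29: swap with position 1, array becomes [26, 4, 30, 28, 12, 4, 29]
arr[2]=30 > 29: no swap
arr[3]=28 <= 29: swap with position 2, array becomes [26, 4, 28, 30, 12, 4, 29]
arr[4]=12 <= 29: swap with position 3, array becomes [26, 4, 28, 12, 30, 4, 29]
arr[5]=4 <= 29: swap with position 4, array becomes [26, 4, 28, 12, 4, 30, 29]

Place pivot at position 5: [26, 4, 28, 12, 4, 29, 30]
Pivot position: 5

After partitioning with pivot 29, the array becomes [26, 4, 28, 12, 4, 29, 30]. The pivot is placed at index 5. All elements to the left of the pivot are <= 29, and all elements to the right are > 29.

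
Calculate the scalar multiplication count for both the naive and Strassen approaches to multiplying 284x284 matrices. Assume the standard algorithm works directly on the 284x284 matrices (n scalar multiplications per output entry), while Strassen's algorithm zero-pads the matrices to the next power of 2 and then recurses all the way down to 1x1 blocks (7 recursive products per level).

Matrix multiplication for 284x284 matrices:

Strassen's algorithm requires power-of-2 dimensions. Pad 284x284 to 512x512 (next power of 2).

Standard algorithm: 284^3 = 22906304 multiplications
Strassen's algorithm: 7^(log2(512)) = 7^9 = 40353607 multiplications
Difference: 22906304 - 40353607 = -17447303 (Strassen uses MORE here due to padding overhead — for small or just-over-power-of-2 n, padding can outweigh the per-level savings)

Standard: 22906304 multiplications (284^3). Strassen: 40353607 multiplications (7^9, after padding to 512x512). Strassen reduces 8 recursive multiplications to 7 at each level.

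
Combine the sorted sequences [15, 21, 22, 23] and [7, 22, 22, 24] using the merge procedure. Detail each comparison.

Merging process:

Compare 15 vs 7: take 7 from right. Merged: [7]
Compare 15 vs 22: take 15 from left. Merged: [7, 15]
Compare 21 vs 22: take 21 from left. Merged: [7, 15, 21]
Compare 22 vs 22: take 22 from left. Merged: [7, 15, 21, 22]
Compare 23 vs 22: take 22 from right. Merged: [7, 15, 21, 22, 22]
Compare 23 vs 22: take 22 from right. Merged: [7, 15, 21, 22, 22, 22]
Compare 23 vs 24: take 23 from left. Merged: [7, 15, 21, 22, 22, 22, 23]
Append remaining from right: [24]. Merged: [7, 15, 21, 22, 22, 22, 23, 24]

Final merged array: [7, 15, 21, 22, 22, 22, 23, 24]
Total comparisons: 7

The merged array is [7, 15, 21, 22, 22, 22, 23, 24], requiring 7 comparisons. The merge step runs in O(n) time where n is the total number of elements.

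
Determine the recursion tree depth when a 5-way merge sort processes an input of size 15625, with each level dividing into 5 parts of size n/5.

For divide and conquer with division factor 5:

Problem sizes at each level:
Level 0: 15625
Level 1: 3125
Level 2: 625
Level 3: 125
Level 4: 25
Level 5: 5
Level 6: 1

The root is level 0 and the size-1 base case is level 6 (the tree spans levels 0 through 6, i.e. 7 levels counting the root), so the depth is the number of divisions: log_5(15625) = 6

The recursion tree depth is log_5(15625) = 6. At each level, the problem size is divided by 5, so it takes 6 divisions to reduce to a base case of size 1. The algorithm makes 5 recursive calls at each level.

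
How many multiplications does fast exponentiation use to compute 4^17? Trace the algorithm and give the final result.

Computing 4^17 by squaring (build up from 4^1; each line after the first costs one multiplication):

4^1 = 4
4^2 = (4^1)^2 = 4^2 = 16
4^4 = (4^2)^2 = 16^2 = 256
4^8 = (4^4)^2 = 256^2 = 65536
4^16 = (4^8)^2 = 65536^2 = 4294967296
4^17 = 4 * 4^16 = 4 * 4294967296 = 17179869184

Result: 17179869184
Multiplications needed: 5 (5 lines after 4^1)

4^17 = 17179869184. Using exponentiation by squaring, this requires 5 multiplications. The key idea: if the exponent is even, square the half-power; if odd, multiply by the base once.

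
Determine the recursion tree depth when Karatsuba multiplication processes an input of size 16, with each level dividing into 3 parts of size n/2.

For divide and conquer with division factor 2:

Problem sizes at each level:
Level 0: 16
Level 1: 8
Level 2: 4
Level 3: 2
Level 4: 1

The root is level 0 and the size-1 base case is level 4 (the tree spans levels 0 through 4, i.e. 5 levels counting the root), so the depth is the number of divisions: log_2(16) = 4

The recursion tree depth is log_2(16) = 4. At each level, the problem size is divided by 2, so it takes 4 divisions to reduce to a base case of size 1. The algorithm makes 3 recursive calls at each level.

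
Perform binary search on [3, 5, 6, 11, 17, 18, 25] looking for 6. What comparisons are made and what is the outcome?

Binary search for 6 in [3, 5, 6, 11, 17, 18, 25]:

lo=0, hi=6, mid=3, arr[mid]=11 -> 11 > 6, search left half
lo=0, hi=2, mid=1, arr[mid]=5 -> 5 < 6, search right half
lo=2, hi=2, mid=2, arr[mid]=6 -> Found target at index 2!

Binary search finds 6 at index 2 after 3 comparisons. The search repeatedly halves the search space by comparing with the middle element.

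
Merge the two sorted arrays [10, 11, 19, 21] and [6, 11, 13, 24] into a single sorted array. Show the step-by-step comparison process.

Merging process:

Compare 10 vs 6: take 6 from right. Merged: [6]
Compare 10 vs 11: take 10 from left. Merged: [6, 10]
Compare 11 vs 11: take 11 from left. Merged: [6, 10, 11]
Compare 19 vs 11: take 11 from right. Merged: [6, 10, 11, 11]
Compare 19 vs 13: take 13 from right. Merged: [6, 10, 11, 11, 13]
Compare 19 vs 24: take 19 from left. Merged: [6, 10, 11, 11, 13, 19]
Compare 21 vs 24: take 21 from left. Merged: [6, 10, 11, 11, 13, 19, 21]
Append remaining from right: [24]. Merged: [6, 10, 11, 11, 13, 19, 21, 24]

Final merged array: [6, 10, 11, 11, 13, 19, 21, 24]
Total comparisons: 7

The merged array is [6, 10, 11, 11, 13, 19, 21, 24], requiring 7 comparisons. The merge step runs in O(n) time where n is the total number of elements.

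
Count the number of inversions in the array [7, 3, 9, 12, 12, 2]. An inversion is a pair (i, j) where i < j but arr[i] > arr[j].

Finding inversions in [7, 3, 9, 12, 12, 2]:

(0, 1): arr[0]=7 > arr[1]=3
(0, 5): arr[0]=7 > arr[5]=2
(1, 5): arr[1]=3 > arr[5]=2
(2, 5): arr[2]=9 > arr[5]=2
(3, 5): arr[3]=12 > arr[5]=2
(4, 5): arr[4]=12 > arr[5]=2

Total inversions: 6

The array has 6 inversion(s): (0,1), (0,5), (1,5), (2,5), (3,5), (4,5). Each pair (i,j) satisfies i < j and arr[i] > arr[j].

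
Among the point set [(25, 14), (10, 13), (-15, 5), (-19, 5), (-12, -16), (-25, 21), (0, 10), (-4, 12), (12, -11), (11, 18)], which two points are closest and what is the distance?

Computing all pairwise distances among 10 points:

d((25, 14), (10, 13)) = 15.0333
d((25, 14), (-15, 5)) = 41.0
d((25, 14), (-19, 5)) = 44.911
d((25, 14), (-12, -16)) = 47.634
d((25, 14), (-25, 21)) = 50.4876
d((25, 14), (0, 10)) = 25.318
d((25, 14), (-4, 12)) = 29.0689
d((25, 14), (12, -11)) = 28.178
d((25, 14), (11, 18)) = 14.5602
d((10, 13), (-15, 5)) = 26.2488
d((10, 13), (-19, 5)) = 30.0832
d((10, 13), (-12, -16)) = 36.4005
d((10, 13), (-25, 21)) = 35.9026
d((10, 13), (0, 10)) = 10.4403
d((10, 13), (-4, 12)) = 14.0357
d((10, 13), (12, -11)) = 24.0832
d((10, 13), (11, 18)) = 5.099
d((-15, 5), (-19, 5)) = 4.0 <-- minimum
d((-15, 5), (-12, -16)) = 21.2132
d((-15, 5), (-25, 21)) = 18.868
d((-15, 5), (0, 10)) = 15.8114
d((-15, 5), (-4, 12)) = 13.0384
d((-15, 5), (12, -11)) = 31.3847
d((-15, 5), (11, 18)) = 29.0689
d((-19, 5), (-12, -16)) = 22.1359
d((-19, 5), (-25, 21)) = 17.088
d((-19, 5), (0, 10)) = 19.6469
d((-19, 5), (-4, 12)) = 16.5529
d((-19, 5), (12, -11)) = 34.8855
d((-19, 5), (11, 18)) = 32.6956
d((-12, -16), (-25, 21)) = 39.2173
d((-12, -16), (0, 10)) = 28.6356
d((-12, -16), (-4, 12)) = 29.1204
d((-12, -16), (12, -11)) = 24.5153
d((-12, -16), (11, 18)) = 41.0488
d((-25, 21), (0, 10)) = 27.313
d((-25, 21), (-4, 12)) = 22.8473
d((-25, 21), (12, -11)) = 48.9183
d((-25, 21), (11, 18)) = 36.1248
d((0, 10), (-4, 12)) = 4.4721
d((0, 10), (12, -11)) = 24.1868
d((0, 10), (11, 18)) = 13.6015
d((-4, 12), (12, -11)) = 28.0179
d((-4, 12), (11, 18)) = 16.1555
d((12, -11), (11, 18)) = 29.0172

Closest pair: (-15, 5) and (-19, 5) with distance 4.0

The closest pair is (-15, 5) and (-19, 5) with Euclidean distance 4.0. For 10 points, brute-force pairwise comparison is shown above. For large n, the divide-and-conquer algorithm (sort by x, recurse on halves, check the dividing strip) achieves O(n log n).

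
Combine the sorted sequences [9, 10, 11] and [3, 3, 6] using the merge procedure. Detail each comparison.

Merging process:

Compare 9 vs 3: take 3 from right. Merged: [3]
Compare 9 vs 3: take 3 from right. Merged: [3, 3]
Compare 9 vs 6: take 6 from right. Merged: [3, 3, 6]
Append remaining from left: [9, 10, 11]. Merged: [3, 3, 6, 9, 10, 11]

Final merged array: [3, 3, 6, 9, 10, 11]
Total comparisons: 3

The merged array is [3, 3, 6, 9, 10, 11], requiring 3 comparisons. The merge step runs in O(n) time where n is the total number of elements.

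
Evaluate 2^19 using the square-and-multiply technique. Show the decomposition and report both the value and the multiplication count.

Computing 2^19 by squaring (build up from 2^1; each line after the first costs one multiplication):

2^1 = 2
2^2 = (2^1)^2 = 2^2 = 4
2^4 = (2^2)^2 = 4^2 = 16
2^8 = (2^4)^2 = 16^2 = 256
2^9 = 2 * 2^8 = 2 * 256 = 512
2^18 = (2^9)^2 = 512^2 = 262144
2^19 = 2 * 2^18 = 2 * 262144 = 524288

Result: 524288
Multiplications needed: 6 (6 lines after 2^1)

2^19 = 524288. Using exponentiation by squaring, this requires 6 multiplications. The key idea: if the exponent is even, square the half-power; if odd, multiply by the base once.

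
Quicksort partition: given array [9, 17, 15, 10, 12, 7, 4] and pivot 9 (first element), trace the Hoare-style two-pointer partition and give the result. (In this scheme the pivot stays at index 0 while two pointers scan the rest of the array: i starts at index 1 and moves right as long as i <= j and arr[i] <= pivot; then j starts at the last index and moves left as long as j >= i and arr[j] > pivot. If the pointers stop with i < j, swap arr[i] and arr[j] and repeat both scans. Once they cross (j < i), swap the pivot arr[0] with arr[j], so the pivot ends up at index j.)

Hoare-style two-pointer partition with pivot = 9:

Initial array: [9, 17, 15, 10, 12, 7, 4]

Pointers start at i = 1, j = 6.
i stops at index 1 (arr[1]=17 > 9), j stops at index 6 (arr[6]=4 <= 9): swap arr[1] and arr[6], array becomes [9, 4, 15, 10, 12, 7, 17]
i stops at index 2 (arr[2]=15 > 9), j stops at index 5 (arr[5]=7 <= 9): swap arr[2] and arr[5], array becomes [9, 4, 7, 10, 12, 15, 17]
i ends at 3, j ends at 2: the pointers have crossed (j < i), so scanning stops.

Swap pivot arr[0] with arr[2] to place pivot at position 2: [7, 4, 9, 10, 12, 15, 17]
Pivot position: 2

After partitioning with pivot 9, the array becomes [7, 4, 9, 10, 12, 15, 17]. The pivot is placed at index 2. All elements to the left of the pivot are <= 9, and all elements to the right are > 9.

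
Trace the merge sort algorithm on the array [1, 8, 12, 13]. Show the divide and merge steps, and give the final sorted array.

Merge sort trace:

Split: [1, 8, 12, 13] -> [1, 8] and [12, 13]
  Split: [1, 8] -> [1] and [8]
  Merge: [1] + [8] -> [1, 8]
  Split: [12, 13] -> [12] and [13]
  Merge: [12] + [13] -> [12, 13]
Merge: [1, 8] + [12, 13] -> [1, 8, 12, 13]

Final sorted array: [1, 8, 12, 13]

The merge sort proceeds by recursively splitting the array and merging sorted halves.
After all merges, the sorted array is [1, 8, 12, 13].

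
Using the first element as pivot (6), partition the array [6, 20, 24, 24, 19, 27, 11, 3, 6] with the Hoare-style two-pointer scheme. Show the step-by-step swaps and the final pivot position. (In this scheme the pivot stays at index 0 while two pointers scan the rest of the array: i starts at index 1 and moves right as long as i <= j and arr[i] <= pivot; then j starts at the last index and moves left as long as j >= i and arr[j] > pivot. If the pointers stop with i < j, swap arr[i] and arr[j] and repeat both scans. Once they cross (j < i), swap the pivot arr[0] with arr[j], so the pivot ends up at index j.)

Hoare-style two-pointer partition with pivot = 6:

Initial array: [6, 20, 24, 24, 19, 27, 11, 3, 6]

Pointers start at i = 1, j = 8.
i stops at index 1 (arr[1]=20 > 6), j stops at index 8 (arr[8]=6 <= 6): swap arr[1] and arr[8], array becomes [6, 6, 24, 24, 19, 27, 11, 3, 20]
i stops at index 2 (arr[2]=24 > 6), j stops at index 7 (arr[7]=3 <= 6): swap arr[2] and arr[7], array becomes [6, 6, 3, 24, 19, 27, 11, 24, 20]
i ends at 3, j ends at 2: the pointers have crossed (j < i), so scanning stops.

Swap pivot arr[0] with arr[2] to place pivot at position 2: [3, 6, 6, 24, 19, 27, 11, 24, 20]
Pivot position: 2

After partitioning with pivot 6, the array becomes [3, 6, 6, 24, 19, 27, 11, 24, 20]. The pivot is placed at index 2. All elements to the left of the pivot are <= 6, and all elements to the right are > 6.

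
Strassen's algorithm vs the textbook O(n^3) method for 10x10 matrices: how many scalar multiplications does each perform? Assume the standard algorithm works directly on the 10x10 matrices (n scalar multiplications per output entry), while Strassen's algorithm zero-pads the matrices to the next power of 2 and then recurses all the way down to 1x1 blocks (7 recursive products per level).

Matrix multiplication for 10x10 matrices:

Strassen's algorithm requires power-of-2 dimensions. Pad 10x10 to 16x16 (next power of 2).

Standard algorithm: 10^3 = 1000 multiplications
Strassen's algorithm: 7^(log2(16)) = 7^4 = 2401 multiplications
Difference: 1000 - 2401 = -1401 (Strassen uses MORE here due to padding overhead — for small or just-over-power-of-2 n, padding can outweigh the per-level savings)

Standard: 1000 multiplications (10^3). Strassen: 2401 multiplications (7^4, after padding to 16x16). Strassen reduces 8 recursive multiplications to 7 at each level.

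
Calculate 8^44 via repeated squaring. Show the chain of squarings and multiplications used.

Computing 8^44 by squaring (build up from 8^1; each line after the first costs one multiplication):

8^1 = 8
8^2 = (8^1)^2 = 8^2 = 64
8^4 = (8^2)^2 = 64^2 = 4096
8^5 = 8 * 8^4 = 8 * 4096 = 32768
8^10 = (8^5)^2 = 32768^2 = 1073741824
8^11 = 8 * 8^10 = 8 * 1073741824 = 8589934592
8^22 = (8^11)^2 = 8589934592^2 = 73786976294838206464
8^44 = (8^22)^2 = 73786976294838206464^2 = 5444517870735015415413993718908291383296

Result: 5444517870735015415413993718908291383296
Multiplications needed: 7 (7 lines after 8^1)

8^44 = 5444517870735015415413993718908291383296. Using exponentiation by squaring, this requires 7 multiplications. The key idea: if the exponent is even, square the half-power; if odd, multiply by the base once.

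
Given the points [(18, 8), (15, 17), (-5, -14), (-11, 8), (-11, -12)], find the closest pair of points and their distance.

Computing all pairwise distances among 5 points:

d((18, 8), (15, 17)) = 9.4868
d((18, 8), (-5, -14)) = 31.8277
d((18, 8), (-11, 8)) = 29.0
d((18, 8), (-11, -12)) = 35.2278
d((15, 17), (-5, -14)) = 36.8917
d((15, 17), (-11, 8)) = 27.5136
d((15, 17), (-11, -12)) = 38.9487
d((-5, -14), (-11, 8)) = 22.8035
d((-5, -14), (-11, -12)) = 6.3246 <-- minimum
d((-11, 8), (-11, -12)) = 20.0

Closest pair: (-5, -14) and (-11, -12) with distance 6.3246

The closest pair is (-5, -14) and (-11, -12) with Euclidean distance 6.3246. For 5 points, brute-force pairwise comparison is shown above. For large n, the divide-and-conquer algorithm (sort by x, recurse on halves, check the dividing strip) achieves O(n log n).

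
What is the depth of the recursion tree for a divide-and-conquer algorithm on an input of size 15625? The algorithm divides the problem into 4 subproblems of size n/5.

For divide and conquer with division factor 5:

Problem sizes at each level:
Level 0: 15625
Level 1: 3125
Level 2: 625
Level 3: 125
Level 4: 25
Level 5: 5
Level 6: 1

The root is level 0 and the size-1 base case is level 6 (the tree spans levels 0 through 6, i.e. 7 levels counting the root), so the depth is the number of divisions: log_5(15625) = 6

The recursion tree depth is log_5(15625) = 6. At each level, the problem size is divided by 5, so it takes 6 divisions to reduce to a base case of size 1. The algorithm makes 4 recursive calls at each level.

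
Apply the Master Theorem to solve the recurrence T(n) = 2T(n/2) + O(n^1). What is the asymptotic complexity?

Master Theorem for T(n) = 2T(n/2) + O(n^1):

a = 2, b = 2, c = 1
log_b(a) = log_2(2) = 1.0000

Case 2: c = 1 = log_2(2) = 1.0000
T(n) = O(n^1 log n) = O(n log n)

For T(n) = 2T(n/2) + O(n^1): log_2(2) = 1.0000. This is Case 2 of the Master Theorem (c = log_b(a), equal work at all levels), giving O(n log n).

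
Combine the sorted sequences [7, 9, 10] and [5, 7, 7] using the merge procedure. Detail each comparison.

Merging process:

Compare 7 vs 5: take 5 from right. Merged: [5]
Compare 7 vs 7: take 7 from left. Merged: [5, 7]
Compare 9 vs 7: take 7 from right. Merged: [5, 7, 7]
Compare 9 vs 7: take 7 from right. Merged: [5, 7, 7, 7]
Append remaining from left: [9, 10]. Merged: [5, 7, 7, 7, 9, 10]

Final merged array: [5, 7, 7, 7, 9, 10]
Total comparisons: 4

The merged array is [5, 7, 7, 7, 9, 10], requiring 4 comparisons. The merge step runs in O(n) time where n is the total number of elements.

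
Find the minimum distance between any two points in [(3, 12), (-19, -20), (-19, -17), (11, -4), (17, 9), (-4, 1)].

Computing all pairwise distances among 6 points:

d((3, 12), (-19, -20)) = 38.833
d((3, 12), (-19, -17)) = 36.4005
d((3, 12), (11, -4)) = 17.8885
d((3, 12), (17, 9)) = 14.3178
d((3, 12), (-4, 1)) = 13.0384
d((-19, -20), (-19, -17)) = 3.0 <-- minimum
d((-19, -20), (11, -4)) = 34.0
d((-19, -20), (17, 9)) = 46.2277
d((-19, -20), (-4, 1)) = 25.807
d((-19, -17), (11, -4)) = 32.6956
d((-19, -17), (17, 9)) = 44.4072
d((-19, -17), (-4, 1)) = 23.4307
d((11, -4), (17, 9)) = 14.3178
d((11, -4), (-4, 1)) = 15.8114
d((17, 9), (-4, 1)) = 22.4722

Closest pair: (-19, -20) and (-19, -17) with distance 3.0

The closest pair is (-19, -20) and (-19, -17) with Euclidean distance 3.0. For 6 points, brute-force pairwise comparison is shown above. For large n, the divide-and-conquer algorithm (sort by x, recurse on halves, check the dividing strip) achieves O(n log n).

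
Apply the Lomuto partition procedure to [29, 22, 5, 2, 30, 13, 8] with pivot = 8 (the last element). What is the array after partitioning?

Lomuto partition with pivot = 8:

Initial array: [29, 22, 5, 2, 30, 13, 8]

arr[0]=29 > 8: no swap
arr[1]=22 > 8: no swap
arr[2]=5 <= 8: swap with position 0, array becomes [5, 22, 29, 2, 30, 13, 8]
arr[3]=2 <= 8: swap with position 1, array becomes [5, 2, 29, 22, 30, 13, 8]
arr[4]=30 > 8: no swap
arr[5]=13 > 8: no swap

Place pivot at position 2: [5, 2, 8, 22, 30, 13, 29]
Pivot position: 2

After partitioning with pivot 8, the array becomes [5, 2, 8, 22, 30, 13, 29]. The pivot is placed at index 2. All elements to the left of the pivot are <= 8, and all elements to the right are > 8.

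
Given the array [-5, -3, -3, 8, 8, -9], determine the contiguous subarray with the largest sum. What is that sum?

Using Kadane's algorithm on [-5, -3, -3, 8, 8, -9]:

Scanning through the array:
Position 1 (value -3): max_ending_here = -3, max_so_far = -3
Position 2 (value -3): max_ending_here = -3, max_so_far = -3
Position 3 (value 8): max_ending_here = 8, max_so_far = 8
Position 4 (value 8): max_ending_here = 16, max_so_far = 16
Position 5 (value -9): max_ending_here = 7, max_so_far = 16

Maximum subarray: [8, 8]
Maximum sum: 16

The maximum subarray is [8, 8] with sum 16. This subarray runs from index 3 to index 4.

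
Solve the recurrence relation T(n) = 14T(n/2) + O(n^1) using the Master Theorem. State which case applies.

Master Theorem for T(n) = 14T(n/2) + O(n^1):

a = 14, b = 2, c = 1
log_b(a) = log_2(14) = 3.8074

Case 1: c = 1 < log_2(14) = 3.8074
T(n) = O(n^(log_2 14))

For T(n) = 14T(n/2) + O(n^1): log_2(14) = 3.8074. This is Case 1 of the Master Theorem (c < log_b(a), work dominated by leaves), giving O(n^(log_2 14)).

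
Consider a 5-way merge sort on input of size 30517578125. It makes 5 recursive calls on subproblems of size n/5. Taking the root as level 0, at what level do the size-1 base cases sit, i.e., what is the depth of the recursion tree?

For divide and conquer with division factor 5:

Problem sizes at each level:
Level 0: 30517578125
Level 1: 6103515625
Level 2: 1220703125
Level 3: 244140625
Level 4: 48828125
Level 5: 9765625
Level 6: 1953125
Level 7: 390625
Level 8: 78125
Level 9: 15625
Level 10: 3125
Level 11: 625
Level 12: 125
Level 13: 25
Level 14: 5
Level 15: 1

The root is level 0 and the size-1 base case is level 15 (the tree spans levels 0 through 15, i.e. 16 levels counting the root), so the depth is the number of divisions: log_5(30517578125) = 15

The recursion tree depth is log_5(30517578125) = 15. At each level, the problem size is divided by 5, so it takes 15 divisions to reduce to a base case of size 1. The algorithm makes 5 recursive calls at each level.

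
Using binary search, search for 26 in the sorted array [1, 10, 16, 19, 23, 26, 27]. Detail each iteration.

Binary search for 26 in [1, 10, 16, 19, 23, 26, 27]:

lo=0, hi=6, mid=3, arr[mid]=19 -> 19 < 26, search right half
lo=4, hi=6, mid=5, arr[mid]=26 -> Found target at index 5!

Binary search finds 26 at index 5 after 2 comparisons. The search repeatedly halves the search space by comparing with the middle element.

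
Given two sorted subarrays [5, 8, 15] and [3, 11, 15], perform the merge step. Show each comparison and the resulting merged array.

Merging process:

Compare 5 vs 3: take 3 from right. Merged: [3]
Compare 5 vs 11: take 5 from left. Merged: [3, 5]
Compare 8 vs 11: take 8 from left. Merged: [3, 5, 8]
Compare 15 vs 11: take 11 from right. Merged: [3, 5, 8, 11]
Compare 15 vs 15: take 15 from left. Merged: [3, 5, 8, 11, 15]
Append remaining from right: [15]. Merged: [3, 5, 8, 11, 15, 15]

Final merged array: [3, 5, 8, 11, 15, 15]
Total comparisons: 5

The merged array is [3, 5, 8, 11, 15, 15], requiring 5 comparisons. The merge step runs in O(n) time where n is the total number of elements.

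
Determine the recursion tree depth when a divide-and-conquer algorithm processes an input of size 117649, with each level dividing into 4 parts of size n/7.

For divide and conquer with division factor 7:

Problem sizes at each level:
Level 0: 117649
Level 1: 16807
Level 2: 2401
Level 3: 343
Level 4: 49
Level 5: 7
Level 6: 1

The root is level 0 and the size-1 base case is level 6 (the tree spans levels 0 through 6, i.e. 7 levels counting the root), so the depth is the number of divisions: log_7(117649) = 6

The recursion tree depth is log_7(117649) = 6. At each level, the problem size is divided by 7, so it takes 6 divisions to reduce to a base case of size 1. The algorithm makes 4 recursive calls at each level.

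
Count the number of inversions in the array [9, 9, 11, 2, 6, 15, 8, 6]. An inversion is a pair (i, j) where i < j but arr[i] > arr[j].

Finding inversions in [9, 9, 11, 2, 6, 15, 8, 6]:

(0, 3): arr[0]=9 > arr[3]=2
(0, 4): arr[0]=9 > arr[4]=6
(0, 6): arr[0]=9 > arr[6]=8
(0, 7): arr[0]=9 > arr[7]=6
(1, 3): arr[1]=9 > arr[3]=2
(1, 4): arr[1]=9 > arr[4]=6
(1, 6): arr[1]=9 > arr[6]=8
(1, 7): arr[1]=9 > arr[7]=6
(2, 3): arr[2]=11 > arr[3]=2
(2, 4): arr[2]=11 > arr[4]=6
(2, 6): arr[2]=11 > arr[6]=8
(2, 7): arr[2]=11 > arr[7]=6
(5, 6): arr[5]=15 > arr[6]=8
(5, 7): arr[5]=15 > arr[7]=6
(6, 7): arr[6]=8 > arr[7]=6

Total inversions: 15

The array has 15 inversion(s): (0,3), (0,4), (0,6), (0,7), (1,3), (1,4), (1,6), (1,7), (2,3), (2,4), (2,6), (2,7), (5,6), (5,7), (6,7). Each pair (i,j) satisfies i < j and arr[i] > arr[j].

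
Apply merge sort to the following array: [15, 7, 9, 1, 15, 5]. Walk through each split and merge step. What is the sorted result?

Merge sort trace:

Split: [15, 7, 9, 1, 15, 5] -> [15, 7, 9] and [1, 15, 5]
  Split: [15, 7, 9] -> [15] and [7, 9]
    Split: [7, 9] -> [7] and [9]
    Merge: [7] + [9] -> [7, 9]
  Merge: [15] + [7, 9] -> [7, 9, 15]
  Split: [1, 15, 5] -> [1] and [15, 5]
    Split: [15, 5] -> [15] and [5]
    Merge: [15] + [5] -> [5, 15]
  Merge: [1] + [5, 15] -> [1, 5, 15]
Merge: [7, 9, 15] + [1, 5, 15] -> [1, 5, 7, 9, 15, 15]

Final sorted array: [1, 5, 7, 9, 15, 15]

The merge sort proceeds by recursively splitting the array and merging sorted halves.
After all merges, the sorted array is [1, 5, 7, 9, 15, 15].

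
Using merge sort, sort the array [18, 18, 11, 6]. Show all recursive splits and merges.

Merge sort trace:

Split: [18, 18, 11, 6] -> [18, 18] and [11, 6]
  Split: [18, 18] -> [18] and [18]
  Merge: [18] + [18] -> [18, 18]
  Split: [11, 6] -> [11] and [6]
  Merge: [11] + [6] -> [6, 11]
Merge: [18, 18] + [6, 11] -> [6, 11, 18, 18]

Final sorted array: [6, 11, 18, 18]

The merge sort proceeds by recursively splitting the array and merging sorted halves.
After all merges, the sorted array is [6, 11, 18, 18].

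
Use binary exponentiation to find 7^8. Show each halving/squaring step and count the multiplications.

Computing 7^8 by squaring (build up from 7^1; each line after the first costs one multiplication):

7^1 = 7
7^2 = (7^1)^2 = 7^2 = 49
7^4 = (7^2)^2 = 49^2 = 2401
7^8 = (7^4)^2 = 2401^2 = 5764801

Result: 5764801
Multiplications needed: 3 (3 lines after 7^1)

7^8 = 5764801. Using exponentiation by squaring, this requires 3 multiplications. The key idea: if the exponent is even, square the half-power; if odd, multiply by the base once.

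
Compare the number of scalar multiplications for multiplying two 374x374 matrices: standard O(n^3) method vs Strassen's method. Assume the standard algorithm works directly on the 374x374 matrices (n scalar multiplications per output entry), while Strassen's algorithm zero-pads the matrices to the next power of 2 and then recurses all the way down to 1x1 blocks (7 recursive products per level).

Matrix multiplication for 374x374 matrices:

Strassen's algorithm requires power-of-2 dimensions. Pad 374x374 to 512x512 (next power of 2).

Standard algorithm: 374^3 = 52313624 multiplications
Strassen's algorithm: 7^(log2(512)) = 7^9 = 40353607 multiplications
Savings: 52313624 - 40353607 = 11960017 multiplications

Standard: 52313624 multiplications (374^3). Strassen: 40353607 multiplications (7^9, after padding to 512x512). Strassen reduces 8 recursive multiplications to 7 at each level.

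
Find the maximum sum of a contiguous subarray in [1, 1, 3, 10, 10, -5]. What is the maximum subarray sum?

Using Kadane's algorithm on [1, 1, 3, 10, 10, -5]:

Scanning through the array:
Position 1 (value 1): max_ending_here = 2, max_so_far = 2
Position 2 (value 3): max_ending_here = 5, max_so_far = 5
Position 3 (value 10): max_ending_here = 15, max_so_far = 15
Position 4 (value 10): max_ending_here = 25, max_so_far = 25
Position 5 (value -5): max_ending_here = 20, max_so_far = 25

Maximum subarray: [1, 1, 3, 10, 10]
Maximum sum: 25

The maximum subarray is [1, 1, 3, 10, 10] with sum 25. This subarray runs from index 0 to index 4.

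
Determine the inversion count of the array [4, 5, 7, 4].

Finding inversions in [4, 5, 7, 4]:

(1, 3): arr[1]=5 > arr[3]=4
(2, 3): arr[2]=7 > arr[3]=4

Total inversions: 2

The array has 2 inversion(s): (1,3), (2,3). Each pair (i,j) satisfies i < j and arr[i] > arr[j].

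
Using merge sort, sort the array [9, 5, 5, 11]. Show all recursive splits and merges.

Merge sort trace:

Split: [9, 5, 5, 11] -> [9, 5] and [5, 11]
  Split: [9, 5] -> [9] and [5]
  Merge: [9] + [5] -> [5, 9]
  Split: [5, 11] -> [5] and [11]
  Merge: [5] + [11] -> [5, 11]
Merge: [5, 9] + [5, 11] -> [5, 5, 9, 11]

Final sorted array: [5, 5, 9, 11]

The merge sort proceeds by recursively splitting the array and merging sorted halves.
After all merges, the sorted array is [5, 5, 9, 11].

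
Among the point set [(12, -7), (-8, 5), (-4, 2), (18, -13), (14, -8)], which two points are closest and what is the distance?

Computing all pairwise distances among 5 points:

d((12, -7), (-8, 5)) = 23.3238
d((12, -7), (-4, 2)) = 18.3576
d((12, -7), (18, -13)) = 8.4853
d((12, -7), (14, -8)) = 2.2361 <-- minimum
d((-8, 5), (-4, 2)) = 5.0
d((-8, 5), (18, -13)) = 31.6228
d((-8, 5), (14, -8)) = 25.5539
d((-4, 2), (18, -13)) = 26.6271
d((-4, 2), (14, -8)) = 20.5913
d((18, -13), (14, -8)) = 6.4031

Closest pair: (12, -7) and (14, -8) with distance 2.2361

The closest pair is (12, -7) and (14, -8) with Euclidean distance 2.2361. For 5 points, brute-force pairwise comparison is shown above. For large n, the divide-and-conquer algorithm (sort by x, recurse on halves, check the dividing strip) achieves O(n log n).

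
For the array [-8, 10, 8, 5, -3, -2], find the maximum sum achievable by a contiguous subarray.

Using Kadane's algorithm on [-8, 10, 8, 5, -3, -2]:

Scanning through the array:
Position 1 (value 10): max_ending_here = 10, max_so_far = 10
Position 2 (value 8): max_ending_here = 18, max_so_far = 18
Position 3 (value 5): max_ending_here = 23, max_so_far = 23
Position 4 (value -3): max_ending_here = 20, max_so_far = 23
Position 5 (value -2): max_ending_here = 18, max_so_far = 23

Maximum subarray: [10, 8, 5]
Maximum sum: 23

The maximum subarray is [10, 8, 5] with sum 23. This subarray runs from index 1 to index 3.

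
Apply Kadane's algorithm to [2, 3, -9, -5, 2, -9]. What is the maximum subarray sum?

Using Kadane's algorithm on [2, 3, -9, -5, 2, -9]:

Scanning through the array:
Position 1 (value 3): max_ending_here = 5, max_so_far = 5
Position 2 (value -9): max_ending_here = -4, max_so_far = 5
Position 3 (value -5): max_ending_here = -5, max_so_far = 5
Position 4 (value 2): max_ending_here = 2, max_so_far = 5
Position 5 (value -9): max_ending_here = -7, max_so_far = 5

Maximum subarray: [2, 3]
Maximum sum: 5

The maximum subarray is [2, 3] with sum 5. This subarray runs from index 0 to index 1.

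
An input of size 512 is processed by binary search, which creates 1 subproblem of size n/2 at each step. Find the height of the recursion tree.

For divide and conquer with division factor 2:

Problem sizes at each level:
Level 0: 512
Level 1: 256
Level 2: 128
Level 3: 64
Level 4: 32
Level 5: 16
Level 6: 8
Level 7: 4
Level 8: 2
Level 9: 1

The root is level 0 and the size-1 base case is level 9 (the tree spans levels 0 through 9, i.e. 10 levels counting the root), so the depth is the number of divisions: log_2(512) = 9

The recursion tree depth is log_2(512) = 9. At each level, the problem size is divided by 2, so it takes 9 divisions to reduce to a base case of size 1. The algorithm makes 1 recursive call at each level.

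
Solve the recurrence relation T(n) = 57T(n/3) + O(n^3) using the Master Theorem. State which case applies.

Master Theorem for T(n) = 57T(n/3) + O(n^3):

a = 57, b = 3, c = 3
log_b(a) = log_3(57) = 3.6801

Case 1: c = 3 < log_3(57) = 3.6801
T(n) = O(n^(log_3 57))

For T(n) = 57T(n/3) + O(n^3): log_3(57) = 3.6801. This is Case 1 of the Master Theorem (c < log_b(a), work dominated by leaves), giving O(n^(log_3 57)).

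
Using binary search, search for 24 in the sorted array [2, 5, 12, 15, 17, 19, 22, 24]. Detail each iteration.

Binary search for 24 in [2, 5, 12, 15, 17, 19, 22, 24]:

lo=0, hi=7, mid=3, arr[mid]=15 -> 15 < 24, search right half
lo=4, hi=7, mid=5, arr[mid]=19 -> 19 < 24, search right half
lo=6, hi=7, mid=6, arr[mid]=22 -> 22 < 24, search right half
lo=7, hi=7, mid=7, arr[mid]=24 -> Found target at index 7!

Binary search finds 24 at index 7 after 4 comparisons. The search repeatedly halves the search space by comparing with the middle element.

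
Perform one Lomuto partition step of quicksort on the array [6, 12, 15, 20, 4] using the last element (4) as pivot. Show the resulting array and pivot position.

Lomuto partition with pivot = 4:

Initial array: [6, 12, 15, 20, 4]

arr[0]=6 > 4: no swap
arr[1]=12 > 4: no swap
arr[2]=15 > 4: no swap
arr[3]=20 > 4: no swap

Place pivot at position 0: [4, 12, 15, 20, 6]
Pivot position: 0

After partitioning with pivot 4, the array becomes [4, 12, 15, 20, 6]. The pivot is placed at index 0. All elements to the left of the pivot are <= 4, and all elements to the right are > 4.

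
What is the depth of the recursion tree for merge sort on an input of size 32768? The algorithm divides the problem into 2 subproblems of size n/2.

For divide and conquer with division factor 2:

Problem sizes at each level:
Level 0: 32768
Level 1: 16384
Level 2: 8192
Level 3: 4096
Level 4: 2048
Level 5: 1024
Level 6: 512
Level 7: 256
Level 8: 128
Level 9: 64
Level 10: 32
Level 11: 16
Level 12: 8
Level 13: 4
Level 14: 2
Level 15: 1

The root is level 0 and the size-1 base case is level 15 (the tree spans levels 0 through 15, i.e. 16 levels counting the root), so the depth is the number of divisions: log_2(32768) = 15

The recursion tree depth is log_2(32768) = 15. At each level, the problem size is divided by 2, so it takes 15 divisions to reduce to a base case of size 1. The algorithm makes 2 recursive calls at each level.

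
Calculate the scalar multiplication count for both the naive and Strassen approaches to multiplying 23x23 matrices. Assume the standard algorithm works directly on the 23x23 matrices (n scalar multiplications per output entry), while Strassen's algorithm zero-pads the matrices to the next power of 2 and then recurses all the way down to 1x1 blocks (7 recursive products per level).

Matrix multiplication for 23x23 matrices:

Strassen's algorithm requires power-of-2 dimensions. Pad 23x23 to 32x32 (next power of 2).

Standard algorithm: 23^3 = 12167 multiplications
Strassen's algorithm: 7^(log2(32)) = 7^5 = 16807 multiplications
Difference: 12167 - 16807 = -4640 (Strassen uses MORE here due to padding overhead — for small or just-over-power-of-2 n, padding can outweigh the per-level savings)

Standard: 12167 multiplications (23^3). Strassen: 16807 multiplications (7^5, after padding to 32x32). Strassen reduces 8 recursive multiplications to 7 at each level.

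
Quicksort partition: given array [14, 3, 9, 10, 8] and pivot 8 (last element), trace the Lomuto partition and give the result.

Lomuto partition with pivot = 8:

Initial array: [14, 3, 9, 10, 8]

arr[0]=14 > 8: no swap
arr[1]=3 <= 8: swap with position 0, array becomes [3, 14, 9, 10, 8]
arr[2]=9 > 8: no swap
arr[3]=10 > 8: no swap

Place pivot at position 1: [3, 8, 9, 10, 14]
Pivot position: 1

After partitioning with pivot 8, the array becomes [3, 8, 9, 10, 14]. The pivot is placed at index 1. All elements to the left of the pivot are <= 8, and all elements to the right are > 8.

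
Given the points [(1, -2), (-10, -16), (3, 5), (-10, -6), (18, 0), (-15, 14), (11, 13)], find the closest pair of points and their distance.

Computing all pairwise distances among 7 points:

d((1, -2), (-10, -16)) = 17.8045
d((1, -2), (3, 5)) = 7.2801 <-- minimum
d((1, -2), (-10, -6)) = 11.7047
d((1, -2), (18, 0)) = 17.1172
d((1, -2), (-15, 14)) = 22.6274
d((1, -2), (11, 13)) = 18.0278
d((-10, -16), (3, 5)) = 24.6982
d((-10, -16), (-10, -6)) = 10.0
d((-10, -16), (18, 0)) = 32.249
d((-10, -16), (-15, 14)) = 30.4138
d((-10, -16), (11, 13)) = 35.805
d((3, 5), (-10, -6)) = 17.0294
d((3, 5), (18, 0)) = 15.8114
d((3, 5), (-15, 14)) = 20.1246
d((3, 5), (11, 13)) = 11.3137
d((-10, -6), (18, 0)) = 28.6356
d((-10, -6), (-15, 14)) = 20.6155
d((-10, -6), (11, 13)) = 28.3196
d((18, 0), (-15, 14)) = 35.8469
d((18, 0), (11, 13)) = 14.7648
d((-15, 14), (11, 13)) = 26.0192

Closest pair: (1, -2) and (3, 5) with distance 7.2801

The closest pair is (1, -2) and (3, 5) with Euclidean distance 7.2801. For 7 points, brute-force pairwise comparison is shown above. For large n, the divide-and-conquer algorithm (sort by x, recurse on halves, check the dividing strip) achieves O(n log n).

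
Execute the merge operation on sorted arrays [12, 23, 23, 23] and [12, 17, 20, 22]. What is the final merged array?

Merging process:

Compare 12 vs 12: take 12 from left. Merged: [12]
Compare 23 vs 12: take 12 from right. Merged: [12, 12]
Compare 23 vs 17: take 17 from right. Merged: [12, 12, 17]
Compare 23 vs 20: take 20 from right. Merged: [12, 12, 17, 20]
Compare 23 vs 22: take 22 from right. Merged: [12, 12, 17, 20, 22]
Append remaining from left: [23, 23, 23]. Merged: [12, 12, 17, 20, 22, 23, 23, 23]

Final merged array: [12, 12, 17, 20, 22, 23, 23, 23]
Total comparisons: 5

The merged array is [12, 12, 17, 20, 22, 23, 23, 23], requiring 5 comparisons. The merge step runs in O(n) time where n is the total number of elements.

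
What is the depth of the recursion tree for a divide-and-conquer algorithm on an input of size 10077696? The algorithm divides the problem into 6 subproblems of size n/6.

For divide and conquer with division factor 6:

Problem sizes at each level:
Level 0: 10077696
Level 1: 1679616
Level 2: 279936
Level 3: 46656
Level 4: 7776
Level 5: 1296
Level 6: 216
Level 7: 36
Level 8: 6
Level 9: 1

The root is level 0 and the size-1 base case is level 9 (the tree spans levels 0 through 9, i.e. 10 levels counting the root), so the depth is the number of divisions: log_6(10077696) = 9

The recursion tree depth is log_6(10077696) = 9. At each level, the problem size is divided by 6, so it takes 9 divisions to reduce to a base case of size 1. The algorithm makes 6 recursive calls at each level.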